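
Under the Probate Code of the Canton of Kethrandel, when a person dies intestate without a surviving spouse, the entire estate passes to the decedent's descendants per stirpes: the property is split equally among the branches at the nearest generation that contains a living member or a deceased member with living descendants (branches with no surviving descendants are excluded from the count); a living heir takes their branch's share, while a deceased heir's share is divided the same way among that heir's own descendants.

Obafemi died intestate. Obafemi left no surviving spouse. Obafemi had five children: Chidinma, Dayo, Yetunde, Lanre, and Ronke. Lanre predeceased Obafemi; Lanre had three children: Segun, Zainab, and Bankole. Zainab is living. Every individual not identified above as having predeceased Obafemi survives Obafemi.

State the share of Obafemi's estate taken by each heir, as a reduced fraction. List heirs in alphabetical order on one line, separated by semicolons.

Bankole 1/15; Chidinma 1/5; Dayo 1/5; Ronke 1/5; Segun 1/15; Yetunde 1/5; Zainab 1/15

There is no surviving spouse, so the entire estate passes to Obafemi's descendants per stirpes.
The estate is divided into 5 equal shares of 1/5 among Chidinma, Dayo, Yetunde, Lanre, Ronke.
Chidinma is living and takes 1/5.
Dayo is living and takes 1/5.
Yetunde is living and takes 1/5.
Lanre predeceased; the 1/5 allotted to Lanre's branch passes to Lanre's issue by representation.
The 1/5 is divided into 3 equal shares of 1/15 among Segun, Zainab, Bankole.
Segun is living and takes 1/15.
Zainab is living and takes 1/15.
Bankole is living and takes 1/15.
Ronke is living and takes 1/5.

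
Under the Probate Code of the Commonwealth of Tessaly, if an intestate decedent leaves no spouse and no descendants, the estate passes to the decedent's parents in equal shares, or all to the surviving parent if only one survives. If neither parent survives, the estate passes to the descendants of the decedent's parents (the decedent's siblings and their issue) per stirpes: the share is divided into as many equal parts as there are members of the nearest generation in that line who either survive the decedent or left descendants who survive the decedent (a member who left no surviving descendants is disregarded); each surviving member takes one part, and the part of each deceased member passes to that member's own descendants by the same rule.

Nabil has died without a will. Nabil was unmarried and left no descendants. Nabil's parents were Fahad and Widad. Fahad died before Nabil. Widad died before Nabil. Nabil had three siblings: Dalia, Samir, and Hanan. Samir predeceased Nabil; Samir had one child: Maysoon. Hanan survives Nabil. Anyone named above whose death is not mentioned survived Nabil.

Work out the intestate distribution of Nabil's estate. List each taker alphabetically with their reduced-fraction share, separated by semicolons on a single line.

Dalia 1/3; Hanan 1/3; Maysoon 1/3

Neither parent survives and there are no descendants, so the estate passes to Nabil's siblings and their issue per stirpes.
The estate is divided into 3 equal shares of 1/3 among Dalia, Samir, Hanan.
Dalia is living and takes 1/3.
Samir predeceased; the 1/3 allotted to Samir's branch passes to Samir's issue by representation.
Maysoon is the sole taker at this level and receives the full 1/3.
Hanan is living and takes 1/3.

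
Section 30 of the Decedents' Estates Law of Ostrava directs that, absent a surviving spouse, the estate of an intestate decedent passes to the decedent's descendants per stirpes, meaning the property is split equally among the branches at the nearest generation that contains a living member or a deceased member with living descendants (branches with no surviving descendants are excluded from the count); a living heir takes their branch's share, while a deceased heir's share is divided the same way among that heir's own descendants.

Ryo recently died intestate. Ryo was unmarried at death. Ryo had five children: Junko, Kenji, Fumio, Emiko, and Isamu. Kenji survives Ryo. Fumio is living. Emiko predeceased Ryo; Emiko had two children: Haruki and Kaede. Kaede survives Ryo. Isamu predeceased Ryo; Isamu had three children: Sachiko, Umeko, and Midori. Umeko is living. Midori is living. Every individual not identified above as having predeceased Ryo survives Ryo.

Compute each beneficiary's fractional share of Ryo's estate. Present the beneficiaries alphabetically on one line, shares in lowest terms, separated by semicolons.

There is no surviving spouse, so the entire estate passes to Ryo's descendants per stirpes.
The estate is divided into 5 equal shares of 1/5 among Junko, Kenji, Fumio, Emiko, Isamu.
Junko is living and takes 1/5.
Kenji is living and takes 1/5.
Fumio is living and takes 1/5.
Emiko predeceased; the 1/5 allotted to Emiko's branch passes to Emiko's issue by representation.
The 1/5 is divided into 2 equal shares of 1/10 among Haruki, Kaede.
Haruki is living and takes 1/10.
Kaede is living and takes 1/10.
Isamu predeceased; the 1/5 allotted to Isamu's branch passes to Isamu's issue by representation.
The 1/5 is divided into 3 equal shares of 1/15 among Sachiko, Umeko, Midori.
Sachiko is living and takes 1/15.
Umeko is living and takes 1/15.
Midori is living and takes 1/15.

Fumio 1/5; Haruki 1/10; Junko 1/5; Kaede 1/10; Kenji 1/5; Midori 1/15; Sachiko 1/15; Umeko 1/15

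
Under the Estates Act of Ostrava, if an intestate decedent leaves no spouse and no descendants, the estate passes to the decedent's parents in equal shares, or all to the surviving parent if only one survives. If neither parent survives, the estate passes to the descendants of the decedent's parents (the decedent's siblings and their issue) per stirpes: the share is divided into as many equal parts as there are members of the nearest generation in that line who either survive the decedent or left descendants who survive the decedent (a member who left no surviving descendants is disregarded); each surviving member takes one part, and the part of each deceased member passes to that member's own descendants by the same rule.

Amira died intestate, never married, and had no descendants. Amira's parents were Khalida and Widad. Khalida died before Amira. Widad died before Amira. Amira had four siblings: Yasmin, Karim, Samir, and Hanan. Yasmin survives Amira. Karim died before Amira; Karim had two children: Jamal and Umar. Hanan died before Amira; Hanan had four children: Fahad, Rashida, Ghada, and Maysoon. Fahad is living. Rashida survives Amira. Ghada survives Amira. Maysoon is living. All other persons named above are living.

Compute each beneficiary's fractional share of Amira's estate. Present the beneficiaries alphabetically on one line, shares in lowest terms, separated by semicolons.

Fahad 1/16; Ghada 1/16; Jamal 1/8; Maysoon 1/16; Rashida 1/16; Samir 1/4; Umar 1/8; Yasmin 1/4

Neither parent survives and there are no descendants, so the estate passes to Amira's siblings and their issue per stirpes.
The estate is divided into 4 equal shares of 1/4 among Yasmin, Karim, Samir, Hanan.
Yasmin is living and takes 1/4.
Karim predeceased; the 1/4 allotted to Karim's branch passes to Karim's issue by representation.
The 1/4 is divided into 2 equal shares of 1/8 among Jamal, Umar.
Jamal is living and takes 1/8.
Umar is living and takes 1/8.
Samir is living and takes 1/4.
Hanan predeceased; the 1/4 allotted to Hanan's branch passes to Hanan's issue by representation.
The 1/4 is divided into 4 equal shares of 1/16 among Fahad, Rashida, Ghada, Maysoon.
Fahad is living and takes 1/16.
Rashida is living and takes 1/16.
Ghada is living and takes 1/16.
Maysoon is living and takes 1/16.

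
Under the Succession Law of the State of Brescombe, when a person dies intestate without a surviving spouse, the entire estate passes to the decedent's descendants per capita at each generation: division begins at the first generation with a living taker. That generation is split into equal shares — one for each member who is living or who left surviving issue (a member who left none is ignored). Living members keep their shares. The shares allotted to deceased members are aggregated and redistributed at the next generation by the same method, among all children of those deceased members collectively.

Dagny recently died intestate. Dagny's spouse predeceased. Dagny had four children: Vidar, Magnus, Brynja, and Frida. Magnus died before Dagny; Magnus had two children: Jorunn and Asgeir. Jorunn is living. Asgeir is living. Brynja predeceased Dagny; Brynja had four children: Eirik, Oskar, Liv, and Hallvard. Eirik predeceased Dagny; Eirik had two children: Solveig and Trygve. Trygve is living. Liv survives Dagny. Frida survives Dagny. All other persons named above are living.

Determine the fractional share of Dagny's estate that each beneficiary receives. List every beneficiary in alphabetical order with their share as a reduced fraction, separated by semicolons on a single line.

There is no surviving spouse, so the entire estate passes to Dagny's descendants per capita at each generation.
At generation 1 (Vidar, Magnus, Brynja, Frida) there are 4 shares of (1)/4 = 1/4 each.
Living: Vidar and Frida — each takes 1/4.
Deceased: Magnus and Brynja. Their combined 1/2 is pooled and carried to generation 2.
At generation 2 (Jorunn, Asgeir, Eirik, Oskar, Liv, Hallvard) there are 6 shares of (1/2)/6 = 1/12 each.
Living: Jorunn, Asgeir, Oskar, Liv, and Hallvard — each takes 1/12.
Deceased: Eirik. That 1/12 share is carried to generation 3.
At generation 3 (Solveig, Trygve) there are 2 shares of (1/12)/2 = 1/24 each.
Living: Solveig and Trygve — each takes 1/24.

Asgeir 1/12; Frida 1/4; Hallvard 1/12; Jorunn 1/12; Liv 1/12; Oskar 1/12; Solveig 1/24; Trygve 1/24; Vidar 1/4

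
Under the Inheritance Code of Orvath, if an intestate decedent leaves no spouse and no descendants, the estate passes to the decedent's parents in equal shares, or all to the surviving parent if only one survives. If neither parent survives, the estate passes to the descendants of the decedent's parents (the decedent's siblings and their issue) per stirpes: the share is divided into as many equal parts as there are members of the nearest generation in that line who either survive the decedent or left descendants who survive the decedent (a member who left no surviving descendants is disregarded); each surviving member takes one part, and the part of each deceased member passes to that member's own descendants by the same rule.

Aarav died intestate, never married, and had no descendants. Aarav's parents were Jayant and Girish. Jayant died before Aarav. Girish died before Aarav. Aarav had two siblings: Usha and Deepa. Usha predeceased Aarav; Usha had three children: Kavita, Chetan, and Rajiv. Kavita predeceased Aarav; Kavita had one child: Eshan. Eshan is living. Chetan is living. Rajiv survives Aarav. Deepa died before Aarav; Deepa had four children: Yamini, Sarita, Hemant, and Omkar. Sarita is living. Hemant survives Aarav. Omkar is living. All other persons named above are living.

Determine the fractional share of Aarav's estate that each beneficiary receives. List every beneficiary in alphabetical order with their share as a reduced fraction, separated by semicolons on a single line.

Neither parent survives and there are no descendants, so the estate passes to Aarav's siblings and their issue per stirpes.
The estate is divided into 2 equal shares of 1/2 among Usha, Deepa.
Usha predeceased; the 1/2 allotted to Usha's branch passes to Usha's issue by representation.
The 1/2 is divided into 3 equal shares of 1/6 among Kavita, Chetan, Rajiv.
Kavita predeceased; the 1/6 allotted to Kavita's branch passes to Kavita's issue by representation.
Eshan is the sole taker at this level and receives the full 1/6.
Chetan is living and takes 1/6.
Rajiv is living and takes 1/6.
Deepa predeceased; the 1/2 allotted to Deepa's branch passes to Deepa's issue by representation.
The 1/2 is divided into 4 equal shares of 1/8 among Yamini, Sarita, Hemant, Omkar.
Yamini is living and takes 1/8.
Sarita is living and takes 1/8.
Hemant is living and takes 1/8.
Omkar is living and takes 1/8.

Chetan 1/6; Eshan 1/6; Hemant 1/8; Omkar 1/8; Rajiv 1/6; Sarita 1/8; Yamini 1/8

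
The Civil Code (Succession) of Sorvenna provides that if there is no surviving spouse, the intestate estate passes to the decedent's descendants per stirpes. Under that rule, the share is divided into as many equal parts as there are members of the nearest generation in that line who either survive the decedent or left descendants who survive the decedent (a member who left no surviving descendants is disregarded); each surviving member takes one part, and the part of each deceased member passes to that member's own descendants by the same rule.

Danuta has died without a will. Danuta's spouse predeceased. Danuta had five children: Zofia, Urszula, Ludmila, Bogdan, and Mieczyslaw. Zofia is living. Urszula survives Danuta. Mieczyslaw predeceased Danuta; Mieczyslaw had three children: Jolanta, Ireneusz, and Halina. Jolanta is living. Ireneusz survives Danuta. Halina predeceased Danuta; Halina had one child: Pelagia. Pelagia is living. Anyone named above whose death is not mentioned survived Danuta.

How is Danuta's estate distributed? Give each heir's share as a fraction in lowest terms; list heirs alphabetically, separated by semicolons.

There is no surviving spouse, so the entire estate passes to Danuta's descendants per stirpes.
The estate is divided into 5 equal shares of 1/5 among Zofia, Urszula, Ludmila, Bogdan, Mieczyslaw.
Zofia is living and takes 1/5.
Urszula is living and takes 1/5.
Ludmila is living and takes 1/5.
Bogdan is living and takes 1/5.
Mieczyslaw predeceased; the 1/5 allotted to Mieczyslaw's branch passes to Mieczyslaw's issue by representation.
The 1/5 is divided into 3 equal shares of 1/15 among Jolanta, Ireneusz, Halina.
Jolanta is living and takes 1/15.
Ireneusz is living and takes 1/15.
Halina predeceased; the 1/15 allotted to Halina's branch passes to Halina's issue by representation.
Pelagia is the sole taker at this level and receives the full 1/15.

Bogdan 1/5; Ireneusz 1/15; Jolanta 1/15; Ludmila 1/5; Pelagia 1/15; Urszula 1/5; Zofia 1/5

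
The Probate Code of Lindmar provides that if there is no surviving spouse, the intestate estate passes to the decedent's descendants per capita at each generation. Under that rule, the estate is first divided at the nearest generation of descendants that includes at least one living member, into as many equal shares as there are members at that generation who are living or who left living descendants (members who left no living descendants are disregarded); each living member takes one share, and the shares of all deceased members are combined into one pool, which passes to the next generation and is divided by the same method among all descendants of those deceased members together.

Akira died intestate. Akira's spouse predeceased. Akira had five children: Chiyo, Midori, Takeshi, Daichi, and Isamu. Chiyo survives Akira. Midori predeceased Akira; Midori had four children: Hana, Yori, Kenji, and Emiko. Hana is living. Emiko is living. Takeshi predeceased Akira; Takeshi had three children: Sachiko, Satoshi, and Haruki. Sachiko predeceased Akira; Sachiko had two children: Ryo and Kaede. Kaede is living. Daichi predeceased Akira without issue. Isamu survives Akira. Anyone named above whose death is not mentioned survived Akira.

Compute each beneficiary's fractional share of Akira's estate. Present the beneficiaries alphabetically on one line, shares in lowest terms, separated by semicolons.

Chiyo 1/4; Emiko 1/14; Hana 1/14; Haruki 1/14; Isamu 1/4; Kaede 1/28; Kenji 1/14; Ryo 1/28; Satoshi 1/14; Yori 1/14

There is no surviving spouse, so the entire estate passes to Akira's descendants per capita at each generation.
At generation 1 (Chiyo, Midori, Takeshi, Isamu) there are 4 shares of (1)/4 = 1/4 each.
Living: Chiyo and Isamu — each takes 1/4.
Deceased: Midori and Takeshi. Their combined 1/2 is pooled and carried to generation 2.
At generation 2 (Hana, Yori, Kenji, Emiko, Sachiko, Satoshi, Haruki) there are 7 shares of (1/2)/7 = 1/14 each.
Living: Hana, Yori, Kenji, Emiko, Satoshi, and Haruki — each takes 1/14.
Deceased: Sachiko. That 1/14 share is carried to generation 3.
At generation 3 (Ryo, Kaede) there are 2 shares of (1/14)/2 = 1/28 each.
Living: Ryo and Kaede — each takes 1/28.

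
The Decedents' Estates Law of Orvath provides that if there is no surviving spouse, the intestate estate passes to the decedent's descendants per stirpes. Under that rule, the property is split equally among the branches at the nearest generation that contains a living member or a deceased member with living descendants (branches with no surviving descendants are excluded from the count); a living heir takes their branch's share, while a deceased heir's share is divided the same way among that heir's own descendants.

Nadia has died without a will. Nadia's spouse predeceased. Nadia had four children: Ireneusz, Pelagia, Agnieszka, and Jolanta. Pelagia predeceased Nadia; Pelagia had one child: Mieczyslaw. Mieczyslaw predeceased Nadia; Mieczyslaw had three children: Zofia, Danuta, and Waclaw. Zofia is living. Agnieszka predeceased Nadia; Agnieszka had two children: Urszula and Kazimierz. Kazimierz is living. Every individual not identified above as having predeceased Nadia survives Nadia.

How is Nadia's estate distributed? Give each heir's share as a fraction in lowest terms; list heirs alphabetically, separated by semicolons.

Danuta 1/12; Ireneusz 1/4; Jolanta 1/4; Kazimierz 1/8; Urszula 1/8; Waclaw 1/12; Zofia 1/12

There is no surviving spouse, so the entire estate passes to Nadia's descendants per stirpes.
The estate is divided into 4 equal shares of 1/4 among Ireneusz, Pelagia, Agnieszka, Jolanta.
Ireneusz is living and takes 1/4.
Pelagia predeceased; the 1/4 allotted to Pelagia's branch passes to Pelagia's issue by representation.
Mieczyslaw's line is the sole branch at this level, so the full 1/4 passes to Mieczyslaw's issue by representation.
The 1/4 is divided into 3 equal shares of 1/12 among Zofia, Danuta, Waclaw.
Zofia is living and takes 1/12.
Danuta is living and takes 1/12.
Waclaw is living and takes 1/12.
Agnieszka predeceased; the 1/4 allotted to Agnieszka's branch passes to Agnieszka's issue by representation.
The 1/4 is divided into 2 equal shares of 1/8 among Urszula, Kazimierz.
Urszula is living and takes 1/8.
Kazimierz is living and takes 1/8.
Jolanta is living and takes 1/4.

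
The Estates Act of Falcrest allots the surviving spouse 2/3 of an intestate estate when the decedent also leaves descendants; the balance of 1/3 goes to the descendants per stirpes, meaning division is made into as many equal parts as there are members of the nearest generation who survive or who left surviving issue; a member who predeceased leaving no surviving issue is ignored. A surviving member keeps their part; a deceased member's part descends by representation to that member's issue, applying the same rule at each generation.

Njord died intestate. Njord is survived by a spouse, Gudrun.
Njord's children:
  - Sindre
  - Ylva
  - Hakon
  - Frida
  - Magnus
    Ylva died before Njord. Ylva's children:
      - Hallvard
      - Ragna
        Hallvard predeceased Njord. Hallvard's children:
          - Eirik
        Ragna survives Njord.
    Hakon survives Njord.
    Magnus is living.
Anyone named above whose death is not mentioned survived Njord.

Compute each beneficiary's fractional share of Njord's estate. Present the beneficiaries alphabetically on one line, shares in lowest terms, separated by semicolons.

Gudrun, as surviving spouse, takes 2/3.
The remaining 1/3 passes to Njord's descendants per stirpes.
The 1/3 is divided into 5 equal shares of 1/15 among Sindre, Ylva, Hakon, Frida, Magnus.
Sindre is living and takes 1/15.
Ylva predeceased; the 1/15 allotted to Ylva's branch passes to Ylva's issue by representation.
The 1/15 is divided into 2 equal shares of 1/30 among Hallvard, Ragna.
Hallvard predeceased; the 1/30 allotted to Hallvard's branch passes to Hallvard's issue by representation.
Eirik is the sole taker at this level and receives the full 1/30.
Ragna is living and takes 1/30.
Hakon is living and takes 1/15.
Frida is living and takes 1/15.
Magnus is living and takes 1/15.

Eirik 1/30; Frida 1/15; Gudrun 2/3; Hakon 1/15; Magnus 1/15; Ragna 1/30; Sindre 1/15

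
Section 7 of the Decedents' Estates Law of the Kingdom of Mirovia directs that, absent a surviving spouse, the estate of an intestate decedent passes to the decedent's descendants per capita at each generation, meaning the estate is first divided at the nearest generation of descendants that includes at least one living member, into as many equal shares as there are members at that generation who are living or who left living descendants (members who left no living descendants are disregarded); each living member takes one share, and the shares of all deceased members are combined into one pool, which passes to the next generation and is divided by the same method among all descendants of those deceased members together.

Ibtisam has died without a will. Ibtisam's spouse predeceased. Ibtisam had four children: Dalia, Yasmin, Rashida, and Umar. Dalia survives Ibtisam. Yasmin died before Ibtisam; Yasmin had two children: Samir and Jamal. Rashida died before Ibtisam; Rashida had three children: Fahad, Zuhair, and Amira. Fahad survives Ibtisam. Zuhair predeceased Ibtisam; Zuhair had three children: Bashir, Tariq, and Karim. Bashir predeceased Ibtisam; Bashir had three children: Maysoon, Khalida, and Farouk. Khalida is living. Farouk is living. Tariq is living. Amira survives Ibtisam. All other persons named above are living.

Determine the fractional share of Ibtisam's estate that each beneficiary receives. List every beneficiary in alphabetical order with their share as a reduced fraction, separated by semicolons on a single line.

Amira 1/10; Dalia 1/4; Fahad 1/10; Farouk 1/90; Jamal 1/10; Karim 1/30; Khalida 1/90; Maysoon 1/90; Samir 1/10; Tariq 1/30; Umar 1/4

There is no surviving spouse, so the entire estate passes to Ibtisam's descendants per capita at each generation.
At generation 1 (Dalia, Yasmin, Rashida, Umar) there are 4 shares of (1)/4 = 1/4 each.
Living: Dalia and Umar — each takes 1/4.
Deceased: Yasmin and Rashida. Their combined 1/2 is pooled and carried to generation 2.
At generation 2 (Samir, Jamal, Fahad, Zuhair, Amira) there are 5 shares of (1/2)/5 = 1/10 each.
Living: Samir, Jamal, Fahad, and Amira — each takes 1/10.
Deceased: Zuhair. That 1/10 share is carried to generation 3.
At generation 3 (Bashir, Tariq, Karim) there are 3 shares of (1/10)/3 = 1/30 each.
Living: Tariq and Karim — each takes 1/30.
Deceased: Bashir. That 1/30 share is carried to generation 4.
At generation 4 (Maysoon, Khalida, Farouk) there are 3 shares of (1/30)/3 = 1/90 each.
Living: Maysoon, Khalida, and Farouk — each takes 1/90.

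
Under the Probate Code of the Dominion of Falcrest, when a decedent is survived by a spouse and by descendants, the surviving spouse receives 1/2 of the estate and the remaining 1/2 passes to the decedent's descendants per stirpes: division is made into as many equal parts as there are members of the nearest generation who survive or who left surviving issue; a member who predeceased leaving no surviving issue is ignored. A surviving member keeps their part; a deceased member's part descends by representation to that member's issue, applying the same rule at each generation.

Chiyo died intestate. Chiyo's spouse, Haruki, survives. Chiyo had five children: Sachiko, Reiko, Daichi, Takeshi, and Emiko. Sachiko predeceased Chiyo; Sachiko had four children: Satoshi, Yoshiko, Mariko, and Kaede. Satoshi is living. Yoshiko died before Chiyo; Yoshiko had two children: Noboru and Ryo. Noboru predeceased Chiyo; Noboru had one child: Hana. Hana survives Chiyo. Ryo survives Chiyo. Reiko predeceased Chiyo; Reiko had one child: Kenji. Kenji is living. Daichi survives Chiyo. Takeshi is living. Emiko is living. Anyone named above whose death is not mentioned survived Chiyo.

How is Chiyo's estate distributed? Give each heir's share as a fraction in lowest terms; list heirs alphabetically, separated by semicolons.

Haruki, as surviving spouse, takes 1/2.
The remaining 1/2 passes to Chiyo's descendants per stirpes.
The 1/2 is divided into 5 equal shares of 1/10 among Sachiko, Reiko, Daichi, Takeshi, Emiko.
Sachiko predeceased; the 1/10 allotted to Sachiko's branch passes to Sachiko's issue by representation.
The 1/10 is divided into 4 equal shares of 1/40 among Satoshi, Yoshiko, Mariko, Kaede.
Satoshi is living and takes 1/40.
Yoshiko predeceased; the 1/40 allotted to Yoshiko's branch passes to Yoshiko's issue by representation.
The 1/40 is divided into 2 equal shares of 1/80 among Noboru, Ryo.
Noboru predeceased; the 1/80 allotted to Noboru's branch passes to Noboru's issue by representation.
Hana is the sole taker at this level and receives the full 1/80.
Ryo is living and takes 1/80.
Mariko is living and takes 1/40.
Kaede is living and takes 1/40.
Reiko predeceased; the 1/10 allotted to Reiko's branch passes to Reiko's issue by representation.
Kenji is the sole taker at this level and receives the full 1/10.
Daichi is living and takes 1/10.
Takeshi is living and takes 1/10.
Emiko is living and takes 1/10.

Daichi 1/10; Emiko 1/10; Hana 1/80; Haruki 1/2; Kaede 1/40; Kenji 1/10; Mariko 1/40; Ryo 1/80; Satoshi 1/40; Takeshi 1/10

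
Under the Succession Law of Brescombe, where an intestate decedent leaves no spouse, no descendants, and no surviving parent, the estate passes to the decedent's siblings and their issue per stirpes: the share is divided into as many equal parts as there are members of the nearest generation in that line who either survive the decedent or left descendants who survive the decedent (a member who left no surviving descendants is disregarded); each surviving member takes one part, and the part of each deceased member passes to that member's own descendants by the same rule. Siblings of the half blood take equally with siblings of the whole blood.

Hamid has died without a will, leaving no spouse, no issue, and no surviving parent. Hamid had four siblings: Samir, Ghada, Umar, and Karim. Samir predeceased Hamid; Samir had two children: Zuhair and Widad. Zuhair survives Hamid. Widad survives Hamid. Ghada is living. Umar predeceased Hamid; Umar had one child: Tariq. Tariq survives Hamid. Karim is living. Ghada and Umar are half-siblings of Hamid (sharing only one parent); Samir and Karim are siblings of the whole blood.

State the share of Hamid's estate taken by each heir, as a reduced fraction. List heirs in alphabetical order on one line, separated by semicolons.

No spouse, descendants, or parent survives, so the estate passes to Hamid's siblings per stirpes.
Half-blood and whole-blood siblings take equally under the stated rule.
The estate is divided into 4 equal shares of 1/4 among Samir, Ghada, Umar, Karim.
Samir predeceased; the 1/4 allotted to Samir's branch passes to Samir's issue by representation.
The 1/4 is divided into 2 equal shares of 1/8 among Zuhair, Widad.
Zuhair is living and takes 1/8.
Widad is living and takes 1/8.
Ghada is living and takes 1/4.
Umar predeceased; the 1/4 allotted to Umar's branch passes to Umar's issue by representation.
Tariq is the sole taker at this level and receives the full 1/4.
Karim is living and takes 1/4.

Ghada 1/4; Karim 1/4; Tariq 1/4; Widad 1/8; Zuhair 1/8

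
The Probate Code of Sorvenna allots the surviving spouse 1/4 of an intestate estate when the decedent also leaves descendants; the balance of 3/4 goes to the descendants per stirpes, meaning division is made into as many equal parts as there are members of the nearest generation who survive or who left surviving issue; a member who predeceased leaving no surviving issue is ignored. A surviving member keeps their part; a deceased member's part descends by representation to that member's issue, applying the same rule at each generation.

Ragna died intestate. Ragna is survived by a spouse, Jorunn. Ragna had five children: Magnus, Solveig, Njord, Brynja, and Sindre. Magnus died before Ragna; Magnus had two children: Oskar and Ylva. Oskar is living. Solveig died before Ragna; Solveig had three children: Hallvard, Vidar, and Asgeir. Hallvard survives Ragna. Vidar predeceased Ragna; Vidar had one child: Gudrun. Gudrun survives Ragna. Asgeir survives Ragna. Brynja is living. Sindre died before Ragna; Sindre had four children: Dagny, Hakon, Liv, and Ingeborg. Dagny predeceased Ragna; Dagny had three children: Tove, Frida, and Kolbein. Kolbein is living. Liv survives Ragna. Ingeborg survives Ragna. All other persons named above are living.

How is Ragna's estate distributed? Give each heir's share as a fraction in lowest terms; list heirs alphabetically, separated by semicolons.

Jorunn, as surviving spouse, takes 1/4.
The remaining 3/4 passes to Ragna's descendants per stirpes.
The 3/4 is divided into 5 equal shares of 3/20 among Magnus, Solveig, Njord, Brynja, Sindre.
Magnus predeceased; the 3/20 allotted to Magnus's branch passes to Magnus's issue by representation.
The 3/20 is divided into 2 equal shares of 3/40 among Oskar, Ylva.
Oskar is living and takes 3/40.
Ylva is living and takes 3/40.
Solveig predeceased; the 3/20 allotted to Solveig's branch passes to Solveig's issue by representation.
The 3/20 is divided into 3 equal shares of 1/20 among Hallvard, Vidar, Asgeir.
Hallvard is living and takes 1/20.
Vidar predeceased; the 1/20 allotted to Vidar's branch passes to Vidar's issue by representation.
Gudrun is the sole taker at this level and receives the full 1/20.
Asgeir is living and takes 1/20.
Njord is living and takes 3/20.
Brynja is living and takes 3/20.
Sindre predeceased; the 3/20 allotted to Sindre's branch passes to Sindre's issue by representation.
The 3/20 is divided into 4 equal shares of 3/80 among Dagny, Hakon, Liv, Ingeborg.
Dagny predeceased; the 3/80 allotted to Dagny's branch passes to Dagny's issue by representation.
The 3/80 is divided into 3 equal shares of 1/80 among Tove, Frida, Kolbein.
Tove is living and takes 1/80.
Frida is living and takes 1/80.
Kolbein is living and takes 1/80.
Hakon is living and takes 3/80.
Liv is living and takes 3/80.
Ingeborg is living and takes 3/80.

Asgeir 1/20; Brynja 3/20; Frida 1/80; Gudrun 1/20; Hakon 3/80; Hallvard 1/20; Ingeborg 3/80; Jorunn 1/4; Kolbein 1/80; Liv 3/80; Njord 3/20; Oskar 3/40; Tove 1/80; Ylva 3/40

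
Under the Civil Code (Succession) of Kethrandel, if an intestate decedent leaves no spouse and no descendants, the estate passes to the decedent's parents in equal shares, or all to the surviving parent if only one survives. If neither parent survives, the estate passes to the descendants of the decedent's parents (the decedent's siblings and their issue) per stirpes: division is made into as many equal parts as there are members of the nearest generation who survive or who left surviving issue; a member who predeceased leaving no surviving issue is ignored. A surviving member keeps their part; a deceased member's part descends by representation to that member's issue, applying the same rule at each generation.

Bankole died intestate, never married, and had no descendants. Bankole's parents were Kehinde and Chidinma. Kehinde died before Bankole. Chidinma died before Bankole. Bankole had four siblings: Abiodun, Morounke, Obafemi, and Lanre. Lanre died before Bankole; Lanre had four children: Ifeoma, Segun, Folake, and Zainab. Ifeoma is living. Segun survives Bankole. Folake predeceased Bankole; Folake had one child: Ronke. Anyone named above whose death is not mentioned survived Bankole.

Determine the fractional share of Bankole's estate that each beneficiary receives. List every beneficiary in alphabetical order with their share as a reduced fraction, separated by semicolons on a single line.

Abiodun 1/4; Ifeoma 1/16; Morounke 1/4; Obafemi 1/4; Ronke 1/16; Segun 1/16; Zainab 1/16

Neither parent survives and there are no descendants, so the estate passes to Bankole's siblings and their issue per stirpes.
The estate is divided into 4 equal shares of 1/4 among Abiodun, Morounke, Obafemi, Lanre.
Abiodun is living and takes 1/4.
Morounke is living and takes 1/4.
Obafemi is living and takes 1/4.
Lanre predeceased; the 1/4 allotted to Lanre's branch passes to Lanre's issue by representation.
The 1/4 is divided into 4 equal shares of 1/16 among Ifeoma, Segun, Folake, Zainab.
Ifeoma is living and takes 1/16.
Segun is living and takes 1/16.
Folake predeceased; the 1/16 allotted to Folake's branch passes to Folake's issue by representation.
Ronke is the sole taker at this level and receives the full 1/16.
Zainab is living and takes 1/16.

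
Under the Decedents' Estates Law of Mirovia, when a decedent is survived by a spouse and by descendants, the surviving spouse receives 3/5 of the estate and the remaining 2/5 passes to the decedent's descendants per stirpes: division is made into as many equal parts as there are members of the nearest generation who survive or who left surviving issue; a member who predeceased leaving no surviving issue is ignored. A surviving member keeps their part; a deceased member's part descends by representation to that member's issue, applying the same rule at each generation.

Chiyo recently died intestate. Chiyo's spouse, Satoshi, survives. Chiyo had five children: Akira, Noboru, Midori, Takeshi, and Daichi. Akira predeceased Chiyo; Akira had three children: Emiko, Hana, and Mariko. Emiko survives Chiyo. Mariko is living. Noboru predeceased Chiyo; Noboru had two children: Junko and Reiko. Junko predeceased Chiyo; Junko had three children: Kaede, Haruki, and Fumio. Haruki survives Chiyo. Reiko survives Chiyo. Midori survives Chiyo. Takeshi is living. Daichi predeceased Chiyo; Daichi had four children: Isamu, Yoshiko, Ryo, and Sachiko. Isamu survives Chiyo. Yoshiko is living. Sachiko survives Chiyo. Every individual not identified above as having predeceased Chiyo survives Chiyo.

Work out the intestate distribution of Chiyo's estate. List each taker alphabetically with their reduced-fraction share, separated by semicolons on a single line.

Satoshi, as surviving spouse, takes 3/5.
The remaining 2/5 passes to Chiyo's descendants per stirpes.
The 2/5 is divided into 5 equal shares of 2/25 among Akira, Noboru, Midori, Takeshi, Daichi.
Akira predeceased; the 2/25 allotted to Akira's branch passes to Akira's issue by representation.
The 2/25 is divided into 3 equal shares of 2/75 among Emiko, Hana, Mariko.
Emiko is living and takes 2/75.
Hana is living and takes 2/75.
Mariko is living and takes 2/75.
Noboru predeceased; the 2/25 allotted to Noboru's branch passes to Noboru's issue by representation.
The 2/25 is divided into 2 equal shares of 1/25 among Junko, Reiko.
Junko predeceased; the 1/25 allotted to Junko's branch passes to Junko's issue by representation.
The 1/25 is divided into 3 equal shares of 1/75 among Kaede, Haruki, Fumio.
Kaede is living and takes 1/75.
Haruki is living and takes 1/75.
Fumio is living and takes 1/75.
Reiko is living and takes 1/25.
Midori is living and takes 2/25.
Takeshi is living and takes 2/25.
Daichi predeceased; the 2/25 allotted to Daichi's branch passes to Daichi's issue by representation.
The 2/25 is divided into 4 equal shares of 1/50 among Isamu, Yoshiko, Ryo, Sachiko.
Isamu is living and takes 1/50.
Yoshiko is living and takes 1/50.
Ryo is living and takes 1/50.
Sachiko is living and takes 1/50.

Emiko 2/75; Fumio 1/75; Hana 2/75; Haruki 1/75; Isamu 1/50; Kaede 1/75; Mariko 2/75; Midori 2/25; Reiko 1/25; Ryo 1/50; Sachiko 1/50; Satoshi 3/5; Takeshi 2/25; Yoshiko 1/50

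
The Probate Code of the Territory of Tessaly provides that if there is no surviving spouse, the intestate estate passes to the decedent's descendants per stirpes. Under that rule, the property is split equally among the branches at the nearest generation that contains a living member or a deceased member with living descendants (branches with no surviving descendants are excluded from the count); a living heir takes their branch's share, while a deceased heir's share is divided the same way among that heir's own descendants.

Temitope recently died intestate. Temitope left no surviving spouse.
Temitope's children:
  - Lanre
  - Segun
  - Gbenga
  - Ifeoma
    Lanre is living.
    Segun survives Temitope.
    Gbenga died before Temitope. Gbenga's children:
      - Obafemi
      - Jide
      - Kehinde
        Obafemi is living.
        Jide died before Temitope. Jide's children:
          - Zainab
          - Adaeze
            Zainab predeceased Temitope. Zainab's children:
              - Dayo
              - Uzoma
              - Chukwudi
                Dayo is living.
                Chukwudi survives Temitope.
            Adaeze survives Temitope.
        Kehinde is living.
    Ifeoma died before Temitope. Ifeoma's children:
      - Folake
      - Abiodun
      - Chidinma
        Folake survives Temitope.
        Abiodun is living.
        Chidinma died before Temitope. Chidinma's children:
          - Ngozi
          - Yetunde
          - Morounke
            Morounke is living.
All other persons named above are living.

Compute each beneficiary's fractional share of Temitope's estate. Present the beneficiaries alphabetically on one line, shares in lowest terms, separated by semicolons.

Abiodun 1/12; Adaeze 1/24; Chukwudi 1/72; Dayo 1/72; Folake 1/12; Kehinde 1/12; Lanre 1/4; Morounke 1/36; Ngozi 1/36; Obafemi 1/12; Segun 1/4; Uzoma 1/72; Yetunde 1/36

There is no surviving spouse, so the entire estate passes to Temitope's descendants per stirpes.
The estate is divided into 4 equal shares of 1/4 among Lanre, Segun, Gbenga, Ifeoma.
Lanre is living and takes 1/4.
Segun is living and takes 1/4.
Gbenga predeceased; the 1/4 allotted to Gbenga's branch passes to Gbenga's issue by representation.
The 1/4 is divided into 3 equal shares of 1/12 among Obafemi, Jide, Kehinde.
Obafemi is living and takes 1/12.
Jide predeceased; the 1/12 allotted to Jide's branch passes to Jide's issue by representation.
The 1/12 is divided into 2 equal shares of 1/24 among Zainab, Adaeze.
Zainab predeceased; the 1/24 allotted to Zainab's branch passes to Zainab's issue by representation.
The 1/24 is divided into 3 equal shares of 1/72 among Dayo, Uzoma, Chukwudi.
Dayo is living and takes 1/72.
Uzoma is living and takes 1/72.
Chukwudi is living and takes 1/72.
Adaeze is living and takes 1/24.
Kehinde is living and takes 1/12.
Ifeoma predeceased; the 1/4 allotted to Ifeoma's branch passes to Ifeoma's issue by representation.
The 1/4 is divided into 3 equal shares of 1/12 among Folake, Abiodun, Chidinma.
Folake is living and takes 1/12.
Abiodun is living and takes 1/12.
Chidinma predeceased; the 1/12 allotted to Chidinma's branch passes to Chidinma's issue by representation.
The 1/12 is divided into 3 equal shares of 1/36 among Ngozi, Yetunde, Morounke.
Ngozi is living and takes 1/36.
Yetunde is living and takes 1/36.
Morounke is living and takes 1/36.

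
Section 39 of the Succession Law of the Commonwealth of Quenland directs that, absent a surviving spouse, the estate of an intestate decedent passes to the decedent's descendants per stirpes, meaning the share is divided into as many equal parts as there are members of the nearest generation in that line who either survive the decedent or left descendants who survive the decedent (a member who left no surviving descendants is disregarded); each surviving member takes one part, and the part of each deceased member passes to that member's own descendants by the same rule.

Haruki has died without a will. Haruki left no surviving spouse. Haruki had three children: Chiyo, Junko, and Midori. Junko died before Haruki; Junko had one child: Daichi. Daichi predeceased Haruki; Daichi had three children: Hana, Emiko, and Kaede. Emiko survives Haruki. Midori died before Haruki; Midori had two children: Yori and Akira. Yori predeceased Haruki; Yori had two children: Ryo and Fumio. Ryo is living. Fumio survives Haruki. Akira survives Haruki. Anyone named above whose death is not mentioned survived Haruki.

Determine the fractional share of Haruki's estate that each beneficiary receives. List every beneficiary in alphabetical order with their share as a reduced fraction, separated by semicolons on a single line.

Akira 1/6; Chiyo 1/3; Emiko 1/9; Fumio 1/12; Hana 1/9; Kaede 1/9; Ryo 1/12

There is no surviving spouse, so the entire estate passes to Haruki's descendants per stirpes.
The estate is divided into 3 equal shares of 1/3 among Chiyo, Junko, Midori.
Chiyo is living and takes 1/3.
Junko predeceased; the 1/3 allotted to Junko's branch passes to Junko's issue by representation.
Daichi's line is the sole branch at this level, so the full 1/3 passes to Daichi's issue by representation.
The 1/3 is divided into 3 equal shares of 1/9 among Hana, Emiko, Kaede.
Hana is living and takes 1/9.
Emiko is living and takes 1/9.
Kaede is living and takes 1/9.
Midori predeceased; the 1/3 allotted to Midori's branch passes to Midori's issue by representation.
The 1/3 is divided into 2 equal shares of 1/6 among Yori, Akira.
Yori predeceased; the 1/6 allotted to Yori's branch passes to Yori's issue by representation.
The 1/6 is divided into 2 equal shares of 1/12 among Ryo, Fumio.
Ryo is living and takes 1/12.
Fumio is living and takes 1/12.
Akira is living and takes 1/6.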